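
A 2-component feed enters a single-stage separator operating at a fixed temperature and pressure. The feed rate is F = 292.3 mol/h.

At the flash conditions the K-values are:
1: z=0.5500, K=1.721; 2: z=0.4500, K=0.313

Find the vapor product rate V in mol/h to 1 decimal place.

V = 51.6 mol/h

Iterate (Newton) starting at V/F = 0.67:
  V/F = 0.6700: g = -0.30542, g' = -0.8591 → V/F = 0.3145
  V/F = 0.3145: g = -0.07110, g' = -0.5356 → V/F = 0.1817
  V/F = 0.1817: g = -0.00265, g' = -0.5008 → V/F = 0.1765
Converged at V/F = 0.1764.
Then V = V/F·F = 0.1764·292.3 = 51.6 mol/h and L = F − V = 240.7 mol/h.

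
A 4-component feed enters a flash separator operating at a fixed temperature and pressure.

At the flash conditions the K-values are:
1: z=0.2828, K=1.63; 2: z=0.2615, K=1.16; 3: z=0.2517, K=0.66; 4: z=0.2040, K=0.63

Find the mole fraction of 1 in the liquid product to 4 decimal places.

Newton–Raphson from ψ = 0.46:
  ψ = 0.4600: g = -0.01530, g' = -0.1547 → ψ = 0.3611
  ψ = 0.3611: g = 0.00002, g' = -0.1555 → ψ = 0.3613
Converged at ψ = 0.3613.
Compositions from xᵢ = zᵢ/(1+ψ(Kᵢ−1)), yᵢ = Kᵢxᵢ:
  1: x = 0.2304, y = 0.3755
  2: x = 0.2472, y = 0.2868
  3: x = 0.2869, y = 0.1894
  4: x = 0.2355, y = 0.1483

x_1 = 0.2304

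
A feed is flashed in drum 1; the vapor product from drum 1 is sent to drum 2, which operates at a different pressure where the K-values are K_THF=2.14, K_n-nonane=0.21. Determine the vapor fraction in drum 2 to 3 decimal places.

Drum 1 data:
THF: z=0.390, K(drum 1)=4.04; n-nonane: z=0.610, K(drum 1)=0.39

Drum 1:
Let ψ₁ = V/F and solve Σ zᵢ(Kᵢ−1)/(1+ψ₁(Kᵢ−1)) = 0.
g(0) = ΣzᵢKᵢ − 1 = 0.814 and g(1) = 1 − Σzᵢ/Kᵢ = -0.661, so a root lies in (0, 1).
Newton iteration, ψ₁⁰ = 0.68:
  ψ₁ = 0.680: g = -0.2493, g' = -1.046 → ψ₁ = 0.442
  ψ₁ = 0.442: g = -0.0032, g' = -1.082 → ψ₁ = 0.439
Converged at ψ₁ = 0.439.
Drum-1 compositions:
  THF: x = 0.167, y = 0.675
  n-nonane: x = 0.833, y = 0.325
Drum-2 feed = drum-1 vapor: z₂ = (0.6752, 0.3248).
Drum 2:
Let ψ₂ = V/F and solve Σ zᵢ(Kᵢ−1)/(1+ψ₂(Kᵢ−1)) = 0.
Feasibility: ΣzᵢKᵢ = 1.513, Σzᵢ/Kᵢ = 1.862 — both > 1, two phases present.
Iterate (Newton) starting at ψ₂ = 0.63:
  ψ₂ = 0.630: g = -0.0629, g' = -1.101 → ψ₂ = 0.573
  ψ₂ = 0.573: g = -0.0031, g' = -0.998 → ψ₂ = 0.570
Converged at ψ₂ = 0.570.
  THF: x = 0.409, y = 0.876
  n-nonane: x = 0.591, y = 0.124

V/F (drum 2) = 0.570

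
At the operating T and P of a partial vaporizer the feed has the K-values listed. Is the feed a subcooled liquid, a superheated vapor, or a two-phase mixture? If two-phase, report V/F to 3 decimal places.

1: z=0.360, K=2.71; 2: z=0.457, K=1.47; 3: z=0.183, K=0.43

superheated vapor

ΣzᵢKᵢ = 1.726; Σzᵢ/Kᵢ = 0.869.
Since Σzᵢ/Kᵢ < 1 the mixture is above its dew point — single vapor phase.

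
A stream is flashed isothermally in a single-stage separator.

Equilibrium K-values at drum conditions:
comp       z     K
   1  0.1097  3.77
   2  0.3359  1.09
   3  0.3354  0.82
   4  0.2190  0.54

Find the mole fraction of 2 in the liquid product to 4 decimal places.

x_2 = 0.3257

Newton iteration, ψ⁰ = 0.42:
  ψ = 0.4200: g = -0.02058, g' = -0.2663 → ψ = 0.3427
  ψ = 0.3427: g = 0.00128, g' = -0.3017 → ψ = 0.3469
  ψ = 0.3469: g = 0.00000, g' = -0.2994 → ψ = 0.3470
Converged at ψ = 0.3470.
Compositions from xᵢ = zᵢ/(1+ψ(Kᵢ−1)), yᵢ = Kᵢxᵢ:
  1: x = 0.0559, y = 0.2109
  2: x = 0.3257, y = 0.3550
  3: x = 0.3577, y = 0.2933
  4: x = 0.2606, y = 0.1407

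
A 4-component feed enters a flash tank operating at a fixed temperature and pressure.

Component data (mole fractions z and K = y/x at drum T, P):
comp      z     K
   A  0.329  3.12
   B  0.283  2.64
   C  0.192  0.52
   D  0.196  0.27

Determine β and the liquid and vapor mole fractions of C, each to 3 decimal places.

Material balance + equilibrium reduce to Σ zᵢ(Kᵢ−1)/(1+β(Kᵢ−1)) = 0.
g(0) = ΣzᵢKᵢ − 1 = 0.926 and g(1) = 1 − Σzᵢ/Kᵢ = -0.308, so a root lies in (0, 1).
Newton–Raphson from β = 0.5:
  β = 0.500: g = 0.2470, g' = -0.914 → β = 0.770
  β = 0.770: g = -0.0032, g' = -1.018 → β = 0.767
Converged at β = 0.767.
Compositions from xᵢ = zᵢ/(1+β(Kᵢ−1)), yᵢ = Kᵢxᵢ:
  A: x = 0.125, y = 0.391
  B: x = 0.125, y = 0.331
  C: x = 0.304, y = 0.158
  D: x = 0.445, y = 0.120

β = 0.767, x_C = 0.304, y_C = 0.158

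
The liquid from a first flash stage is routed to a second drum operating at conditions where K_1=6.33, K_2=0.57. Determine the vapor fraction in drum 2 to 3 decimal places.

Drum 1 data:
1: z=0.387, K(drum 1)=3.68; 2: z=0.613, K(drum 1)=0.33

V/F (drum 2) = 0.315

Drum 1:
Binary case is linear: z₁(K₁−1)(1+ψ₁(K₂−1)) + z₂(K₂−1)(1+ψ₁(K₁−1)) = 0
⇒ ψ₁ = [z₁(K₁−1)+z₂(K₂−1)] / [−(K₁−1)(K₂−1)] = 0.6265/1.7956 = 0.349
Drum-1 compositions:
  1: x = 0.200, y = 0.736
  2: x = 0.800, y = 0.264
Drum-2 feed = drum-1 liquid: z₂ = (0.2000, 0.8000).
Drum 2:
Let ψ₂ = V/F and solve Σ zᵢ(Kᵢ−1)/(1+ψ₂(Kᵢ−1)) = 0.
g(0) = ΣzᵢKᵢ − 1 = 0.722 and g(1) = 1 − Σzᵢ/Kᵢ = -0.435, so a root lies in (0, 1).
Newton iteration, ψ₂⁰ = 0.5:
  ψ₂ = 0.500: g = -0.1474, g' = -0.663 → ψ₂ = 0.278
  ψ₂ = 0.278: g = 0.0391, g' = -1.114 → ψ₂ = 0.313
  ψ₂ = 0.313: g = 0.0022, g' = -0.996 → ψ₂ = 0.315
Converged at ψ₂ = 0.315.
  1: x = 0.075, y = 0.473
  2: x = 0.925, y = 0.527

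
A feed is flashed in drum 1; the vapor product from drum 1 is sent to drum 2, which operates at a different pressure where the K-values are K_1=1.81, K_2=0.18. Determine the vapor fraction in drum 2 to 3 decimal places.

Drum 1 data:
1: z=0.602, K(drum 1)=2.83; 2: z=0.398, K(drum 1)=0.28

Drum 1:
Rachford–Rice: g(ψ₁) = Σ zᵢ(Kᵢ−1)/(1+ψ₁(Kᵢ−1)) = 0.
g(0) = ΣzᵢKᵢ − 1 = 0.815 and g(1) = 1 − Σzᵢ/Kᵢ = -0.634, so a root lies in (0, 1).
Iterate (Newton) starting at ψ₁ = 0.5:
  ψ₁ = 0.500: g = 0.1275, g' = -1.053 → ψ₁ = 0.621
  ψ₁ = 0.621: g = -0.0027, g' = -1.117 → ψ₁ = 0.619
Converged at ψ₁ = 0.619.
Drum-1 compositions:
  1: x = 0.282, y = 0.799
  2: x = 0.718, y = 0.201
Drum-2 feed = drum-1 vapor: z₂ = (0.7991, 0.2009).
Drum 2:
Material balance + equilibrium reduce to Σ zᵢ(Kᵢ−1)/(1+ψ₂(Kᵢ−1)) = 0.
g(0) = ΣzᵢKᵢ − 1 = 0.482 and g(1) = 1 − Σzᵢ/Kᵢ = -0.558, so a root lies in (0, 1).
Binary case is linear: z₁(K₁−1)(1+ψ₂(K₂−1)) + z₂(K₂−1)(1+ψ₂(K₁−1)) = 0
⇒ ψ₂ = [z₁(K₁−1)+z₂(K₂−1)] / [−(K₁−1)(K₂−1)] = 0.4825/0.6642 = 0.726
  1: x = 0.503, y = 0.911
  2: x = 0.497, y = 0.089

V/F (drum 2) = 0.726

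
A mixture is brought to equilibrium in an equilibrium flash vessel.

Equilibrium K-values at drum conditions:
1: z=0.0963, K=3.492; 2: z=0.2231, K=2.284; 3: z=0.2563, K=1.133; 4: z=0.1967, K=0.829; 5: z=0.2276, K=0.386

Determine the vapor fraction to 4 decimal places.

Let ψ = V/F and solve Σ zᵢ(Kᵢ−1)/(1+ψ(Kᵢ−1)) = 0.
Feasibility: ΣzᵢKᵢ = 1.3871, Σzᵢ/Kᵢ = 1.1784 — both > 1, two phases present.
Iterate (Newton) starting at ψ = 0.32:
  ψ = 0.3200: g = 0.15974, g' = -0.5134 → ψ = 0.6312
  ψ = 0.6312: g = 0.01708, g' = -0.4424 → ψ = 0.6698
  ψ = 0.6698: g = -0.00012, g' = -0.4490 → ψ = 0.6695
Converged at ψ = 0.6695.

ψ = 0.6695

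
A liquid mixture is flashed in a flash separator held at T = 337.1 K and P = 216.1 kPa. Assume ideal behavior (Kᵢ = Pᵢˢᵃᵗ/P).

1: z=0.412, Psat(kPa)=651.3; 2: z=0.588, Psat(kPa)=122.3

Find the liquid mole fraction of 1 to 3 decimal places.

Raoult's law: Kᵢ = Pᵢˢᵃᵗ/P = Pᵢˢᵃᵗ/216.1.
  K_1 = 651.3/216.1 = 3.01388, K_2 = 122.3/216.1 = 0.56594
Let ψ = V/F and solve Σ zᵢ(Kᵢ−1)/(1+ψ(Kᵢ−1)) = 0.
Feasibility: ΣzᵢKᵢ = 1.574, Σzᵢ/Kᵢ = 1.176 — both > 1, two phases present.
Binary case is linear: z₁(K₁−1)(1+ψ(K₂−1)) + z₂(K₂−1)(1+ψ(K₁−1)) = 0
⇒ ψ = [z₁(K₁−1)+z₂(K₂−1)] / [−(K₁−1)(K₂−1)] = 0.5745/0.8741 = 0.657
Compositions from xᵢ = zᵢ/(1+ψ(Kᵢ−1)), yᵢ = Kᵢxᵢ:
  1: x = 0.177, y = 0.534
  2: x = 0.823, y = 0.466

x_1 = 0.177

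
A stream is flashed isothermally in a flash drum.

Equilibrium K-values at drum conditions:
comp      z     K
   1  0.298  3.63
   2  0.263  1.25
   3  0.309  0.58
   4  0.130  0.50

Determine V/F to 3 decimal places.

Rachford–Rice: g(V/F) = Σ zᵢ(Kᵢ−1)/(1+V/F(Kᵢ−1)) = 0.
g(0) = ΣzᵢKᵢ − 1 = 0.655 and g(1) = 1 − Σzᵢ/Kᵢ = -0.085, so a root lies in (0, 1).
Iterate (Newton) starting at V/F = 0.5:
  V/F = 0.500: g = 0.1460, g' = -0.543 → V/F = 0.769
  V/F = 0.769: g = 0.0171, g' = -0.442 → V/F = 0.808
Converged at V/F = 0.808.

V/F = 0.808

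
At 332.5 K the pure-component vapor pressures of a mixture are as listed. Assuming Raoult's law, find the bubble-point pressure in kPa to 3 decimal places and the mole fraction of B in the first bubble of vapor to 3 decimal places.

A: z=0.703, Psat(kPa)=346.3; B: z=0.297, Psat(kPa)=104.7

Pbub = 274.545 kPa, y_B = 0.113

At the bubble point ψ → 0, so ΣzᵢKᵢ = 1 with Kᵢ = Pᵢˢᵃᵗ/P ⇒ P = ΣzᵢPᵢˢᵃᵗ.
P = 0.703·346.3 + 0.297·104.7 = 274.545 kPa
yᵢ = zᵢPᵢˢᵃᵗ/P ⇒ y_B = 0.297·104.7/274.545 = 0.113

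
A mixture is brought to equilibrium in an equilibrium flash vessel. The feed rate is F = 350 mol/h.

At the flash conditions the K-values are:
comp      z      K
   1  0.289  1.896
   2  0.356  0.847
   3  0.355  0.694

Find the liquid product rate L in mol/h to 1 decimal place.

L = 192.4 mol/h

Newton iteration, β⁰ = 0.46:
  β = 0.460: g = -0.0017, g' = -0.171 → β = 0.450
Converged at β = 0.450.
Then V = β·F = 0.4504·350 = 157.6 mol/h and L = F − V = 192.4 mol/h.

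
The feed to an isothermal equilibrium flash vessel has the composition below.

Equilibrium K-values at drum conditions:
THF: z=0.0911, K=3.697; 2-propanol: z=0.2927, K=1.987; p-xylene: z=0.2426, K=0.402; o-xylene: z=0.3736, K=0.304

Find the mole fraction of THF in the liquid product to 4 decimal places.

Rachford–Rice: g(β) = Σ zᵢ(Kᵢ−1)/(1+β(Kᵢ−1)) = 0.
g(0) = ΣzᵢKᵢ − 1 = 0.1295 and g(1) = 1 − Σzᵢ/Kᵢ = -1.0044, so a root lies in (0, 1).
Newton–Raphson from β = 0.5:
  β = 0.5000: g = -0.30771, g' = -0.8502 → β = 0.1381
  β = 0.1381: g = -0.01254, g' = -0.8972 → β = 0.1241
  β = 0.1241: g = 0.00013, g' = -0.9163 → β = 0.1243
Converged at β = 0.1243.
Compositions from xᵢ = zᵢ/(1+β(Kᵢ−1)), yᵢ = Kᵢxᵢ:
  THF: x = 0.0682, y = 0.2523
  2-propanol: x = 0.2607, y = 0.5181
  p-xylene: x = 0.2621, y = 0.1054
  o-xylene: x = 0.4090, y = 0.1243

x_THF = 0.0682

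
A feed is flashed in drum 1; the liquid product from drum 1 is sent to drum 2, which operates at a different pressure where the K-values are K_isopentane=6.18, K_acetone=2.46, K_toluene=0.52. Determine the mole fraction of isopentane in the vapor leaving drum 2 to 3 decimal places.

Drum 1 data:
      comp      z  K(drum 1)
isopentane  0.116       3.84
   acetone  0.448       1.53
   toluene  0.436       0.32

y_isopentane (drum 2) = 0.092

Drum 1:
Let ψ₁ = V/F and solve Σ zᵢ(Kᵢ−1)/(1+ψ₁(Kᵢ−1)) = 0.
Feasibility: ΣzᵢKᵢ = 1.270, Σzᵢ/Kᵢ = 1.686 — both > 1, two phases present.
Iterate (Newton) starting at ψ₁ = 0.5:
  ψ₁ = 0.500: g = -0.1254, g' = -0.701 → ψ₁ = 0.321
  ψ₁ = 0.321: g = -0.0041, g' = -0.678 → ψ₁ = 0.315
Converged at ψ₁ = 0.315.
Drum-1 compositions:
  isopentane: x = 0.061, y = 0.235
  acetone: x = 0.384, y = 0.587
  toluene: x = 0.555, y = 0.178
Drum-2 feed = drum-1 liquid: z₂ = (0.0612, 0.3839, 0.5549).
Drum 2:
Let ψ₂ = V/F and solve Σ zᵢ(Kᵢ−1)/(1+ψ₂(Kᵢ−1)) = 0.
Check two-phase: ΣzᵢKᵢ = 1.611 > 1 and Σzᵢ/Kᵢ = 1.233 > 1, so g(0) = 0.611 > 0 and g(1) = -0.233 < 0.
Newton–Raphson from ψ₂ = 0.5:
  ψ₂ = 0.500: g = 0.0619, g' = -0.622 → ψ₂ = 0.599
  ψ₂ = 0.599: g = 0.0022, g' = -0.582 → ψ₂ = 0.603
Converged at ψ₂ = 0.603.
  isopentane: x = 0.015, y = 0.092
  acetone: x = 0.204, y = 0.502
  toluene: x = 0.781, y = 0.406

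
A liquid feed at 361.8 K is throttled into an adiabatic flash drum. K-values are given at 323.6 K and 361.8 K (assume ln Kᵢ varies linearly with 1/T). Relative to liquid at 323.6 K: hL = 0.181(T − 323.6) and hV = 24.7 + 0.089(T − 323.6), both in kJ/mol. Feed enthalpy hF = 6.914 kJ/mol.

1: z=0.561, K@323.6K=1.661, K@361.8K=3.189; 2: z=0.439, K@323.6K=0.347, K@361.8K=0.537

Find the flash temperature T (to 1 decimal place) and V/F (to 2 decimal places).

T = 325.6 K, V/F = 0.27

Adiabatic flash: solve Rachford–Rice at each trial T, then check hF = ψ·hV(T) + (1−ψ)·hL(T).
  T = 323.6 K: K = (1.661, 0.347), RR gives ψ = 0.195, H_out = 4.816 kJ/mol
  T = 361.8 K: K = (3.189, 0.537), RR gives ψ = 1.000, H_out = 28.100 kJ/mol
  T = 342.7 K: K = (2.344, 0.437), RR gives ψ = 0.670, H_out = 18.821 kJ/mol
  T = 333.1 K: K = (1.981, 0.390), RR gives ψ = 0.473, H_out = 12.986 kJ/mol
  T = 328.4 K: K = (1.818, 0.369), RR gives ψ = 0.352, H_out = 9.404 kJ/mol
  T = 326.0 K: K = (1.738, 0.358), RR gives ψ = 0.279, H_out = 7.260 kJ/mol
  T = 324.8 K: K = (1.699, 0.352), RR gives ψ = 0.238, H_out = 6.081 kJ/mol
Linear interpolation between T = 324.8 (H_out = 6.081) and T = 326.0 (H_out = 7.260) on hF = 6.914 gives T ≈ 325.6 K, at which ψ = 0.27.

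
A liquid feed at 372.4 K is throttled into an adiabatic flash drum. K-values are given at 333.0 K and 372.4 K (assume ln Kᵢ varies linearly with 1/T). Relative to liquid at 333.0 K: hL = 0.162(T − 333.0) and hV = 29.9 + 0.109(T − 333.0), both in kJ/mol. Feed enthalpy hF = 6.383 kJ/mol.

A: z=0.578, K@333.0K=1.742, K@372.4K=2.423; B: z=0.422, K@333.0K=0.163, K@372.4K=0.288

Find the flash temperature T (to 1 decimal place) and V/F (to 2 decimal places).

Adiabatic flash: solve Rachford–Rice at each trial T, then check hF = ψ·hV(T) + (1−ψ)·hL(T).
  T = 333.0 K: K = (1.742, 0.163), RR gives ψ = 0.122, H_out = 3.643 kJ/mol
  T = 372.4 K: K = (2.423, 0.288), RR gives ψ = 0.515, H_out = 20.713 kJ/mol
  T = 352.7 K: K = (2.073, 0.220), RR gives ψ = 0.348, H_out = 13.235 kJ/mol
  T = 342.9 K: K = (1.906, 0.190), RR gives ψ = 0.248, H_out = 8.895 kJ/mol
  T = 337.9 K: K = (1.823, 0.176), RR gives ψ = 0.189, H_out = 6.385 kJ/mol
  T = 335.4 K: K = (1.781, 0.169), RR gives ψ = 0.156, H_out = 5.026 kJ/mol
  T = 336.6 K: K = (1.801, 0.173), RR gives ψ = 0.172, H_out = 5.688 kJ/mol
Linear interpolation between T = 336.6 (H_out = 5.688) and T = 337.9 (H_out = 6.385) on hF = 6.383 gives T ≈ 337.9 K, at which ψ = 0.19.

T = 337.9 K, V/F = 0.19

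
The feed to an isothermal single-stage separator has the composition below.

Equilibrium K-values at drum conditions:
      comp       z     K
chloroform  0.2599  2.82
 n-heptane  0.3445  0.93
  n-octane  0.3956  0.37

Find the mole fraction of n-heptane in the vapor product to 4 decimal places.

y_n-heptane = 0.3263

Rachford–Rice: g(ψ) = Σ zᵢ(Kᵢ−1)/(1+ψ(Kᵢ−1)) = 0.
g(0) = ΣzᵢKᵢ − 1 = 0.1997 and g(1) = 1 − Σzᵢ/Kᵢ = -0.5318, so a root lies in (0, 1).
Newton iteration, ψ⁰ = 0.34:
  ψ = 0.3400: g = -0.04966, g' = -0.5846 → ψ = 0.2550
  ψ = 0.2550: g = 0.00157, g' = -0.6262 → ψ = 0.2575
Converged at ψ = 0.2575.
Compositions from xᵢ = zᵢ/(1+ψ(Kᵢ−1)), yᵢ = Kᵢxᵢ:
  chloroform: x = 0.1770, y = 0.4990
  n-heptane: x = 0.3508, y = 0.3263
  n-octane: x = 0.4722, y = 0.1747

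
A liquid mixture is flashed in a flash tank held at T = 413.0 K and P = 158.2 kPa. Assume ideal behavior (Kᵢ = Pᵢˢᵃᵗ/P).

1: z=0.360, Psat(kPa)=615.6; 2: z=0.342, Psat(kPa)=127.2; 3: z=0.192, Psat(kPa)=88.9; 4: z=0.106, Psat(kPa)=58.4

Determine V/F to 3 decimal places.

Raoult's law: Kᵢ = Pᵢˢᵃᵗ/P = Pᵢˢᵃᵗ/158.2.
  K_1 = 615.6/158.2 = 3.89128, K_2 = 127.2/158.2 = 0.80405, K_3 = 88.9/158.2 = 0.56195, K_4 = 58.4/158.2 = 0.36915
Material balance + equilibrium reduce to Σ zᵢ(Kᵢ−1)/(1+V/F(Kᵢ−1)) = 0.
Feasibility: ΣzᵢKᵢ = 1.823, Σzᵢ/Kᵢ = 1.147 — both > 1, two phases present.
Newton–Raphson from V/F = 0.47:
  V/F = 0.470: g = 0.1665, g' = -0.700 → V/F = 0.708
  V/F = 0.708: g = 0.0212, g' = -0.557 → V/F = 0.746
Converged at V/F = 0.746.

V/F = 0.746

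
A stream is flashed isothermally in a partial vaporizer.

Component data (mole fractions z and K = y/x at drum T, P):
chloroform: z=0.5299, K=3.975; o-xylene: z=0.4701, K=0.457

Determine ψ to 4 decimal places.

ψ = 0.8179

Rachford–Rice: g(ψ) = Σ zᵢ(Kᵢ−1)/(1+ψ(Kᵢ−1)) = 0.
Feasibility: ΣzᵢKᵢ = 2.3212, Σzᵢ/Kᵢ = 1.1620 — both > 1, two phases present.
Binary case is linear: z₁(K₁−1)(1+ψ(K₂−1)) + z₂(K₂−1)(1+ψ(K₁−1)) = 0
⇒ ψ = [z₁(K₁−1)+z₂(K₂−1)] / [−(K₁−1)(K₂−1)] = 1.32119/1.61542 = 0.8179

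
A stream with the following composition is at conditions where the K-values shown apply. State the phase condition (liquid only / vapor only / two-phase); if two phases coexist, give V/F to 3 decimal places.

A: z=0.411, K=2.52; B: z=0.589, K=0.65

two-phase, V/F = 0.787

ΣzᵢKᵢ = 1.419; Σzᵢ/Kᵢ = 1.069.
Both exceed 1, so a two-phase solution exists.
Material balance + equilibrium reduce to Σ zᵢ(Kᵢ−1)/(1+ψ(Kᵢ−1)) = 0.
Binary case is linear: z₁(K₁−1)(1+ψ(K₂−1)) + z₂(K₂−1)(1+ψ(K₁−1)) = 0
⇒ ψ = [z₁(K₁−1)+z₂(K₂−1)] / [−(K₁−1)(K₂−1)] = 0.4186/0.5320 = 0.787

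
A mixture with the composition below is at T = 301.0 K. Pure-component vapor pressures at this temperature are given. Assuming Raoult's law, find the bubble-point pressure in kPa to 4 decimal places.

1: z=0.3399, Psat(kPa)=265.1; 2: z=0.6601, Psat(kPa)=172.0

At the bubble point ψ → 0, so ΣzᵢKᵢ = 1 with Kᵢ = Pᵢˢᵃᵗ/P ⇒ P = ΣzᵢPᵢˢᵃᵗ.
P = 0.3399·265.1 + 0.6601·172.0 = 203.6447 kPa

Pbub = 203.6447 kPa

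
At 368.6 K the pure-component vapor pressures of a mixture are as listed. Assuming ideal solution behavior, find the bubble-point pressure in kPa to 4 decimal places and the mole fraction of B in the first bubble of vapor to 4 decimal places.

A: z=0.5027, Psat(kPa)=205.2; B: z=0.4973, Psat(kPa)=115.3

At the bubble point ψ → 0, so ΣzᵢKᵢ = 1 with Kᵢ = Pᵢˢᵃᵗ/P ⇒ P = ΣzᵢPᵢˢᵃᵗ.
P = 0.5027·205.2 + 0.4973·115.3 = 160.4927 kPa
yᵢ = zᵢPᵢˢᵃᵗ/P ⇒ y_B = 0.4973·115.3/160.4927 = 0.3573

Pbub = 160.4927 kPa, y_B = 0.3573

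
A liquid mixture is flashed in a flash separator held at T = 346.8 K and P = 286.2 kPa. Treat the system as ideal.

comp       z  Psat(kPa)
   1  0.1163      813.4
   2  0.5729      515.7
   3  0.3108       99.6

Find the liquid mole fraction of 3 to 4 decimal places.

Raoult's law: Kᵢ = Pᵢˢᵃᵗ/P = Pᵢˢᵃᵗ/286.2.
  K_1 = 813.4/286.2 = 2.842068, K_2 = 515.7/286.2 = 1.801887, K_3 = 99.6/286.2 = 0.348008
Material balance + equilibrium reduce to Σ zᵢ(Kᵢ−1)/(1+ψ(Kᵢ−1)) = 0.
Feasibility: ΣzᵢKᵢ = 1.4710, Σzᵢ/Kᵢ = 1.2519 — both > 1, two phases present.
Newton–Raphson from ψ = 0.33:
  ψ = 0.3300: g = 0.23832, g' = -0.5975 → ψ = 0.7289
  ψ = 0.7289: g = -0.00475, g' = -0.6984 → ψ = 0.7221
  ψ = 0.7221: g = -0.00002, g' = -0.6922 → ψ = 0.7220
Converged at ψ = 0.7220.
Compositions from xᵢ = zᵢ/(1+ψ(Kᵢ−1)), yᵢ = Kᵢxᵢ:
  1: x = 0.0499, y = 0.1419
  2: x = 0.3628, y = 0.6538
  3: x = 0.5873, y = 0.2044

x_3 = 0.5873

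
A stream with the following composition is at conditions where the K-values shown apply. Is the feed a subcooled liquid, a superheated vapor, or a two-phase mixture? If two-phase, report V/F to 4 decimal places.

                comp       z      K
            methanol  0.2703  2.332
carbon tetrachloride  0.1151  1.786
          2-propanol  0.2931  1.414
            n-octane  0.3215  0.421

ΣzᵢKᵢ = 1.3857; Σzᵢ/Kᵢ = 1.1513.
Both exceed 1, so a two-phase solution exists.
Rachford–Rice: g(ψ) = Σ zᵢ(Kᵢ−1)/(1+ψ(Kᵢ−1)) = 0.
Iterate (Newton) starting at ψ = 0.59:
  ψ = 0.5900: g = 0.07820, g' = -0.4646 → ψ = 0.7583
  ψ = 0.7583: g = -0.00369, g' = -0.5182 → ψ = 0.7512
  ψ = 0.7512: g = -0.00001, g' = -0.5147 → ψ = 0.7511
Converged at ψ = 0.7511.

two-phase, V/F = 0.7511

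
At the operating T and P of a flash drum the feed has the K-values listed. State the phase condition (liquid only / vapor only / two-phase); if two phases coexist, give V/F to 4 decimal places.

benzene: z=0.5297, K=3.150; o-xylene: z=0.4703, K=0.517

ΣzᵢKᵢ = 1.9117; Σzᵢ/Kᵢ = 1.0778.
Both exceed 1, so a two-phase solution exists.
Material balance + equilibrium reduce to Σ zᵢ(Kᵢ−1)/(1+ψ(Kᵢ−1)) = 0.
Binary case is linear: z₁(K₁−1)(1+ψ(K₂−1)) + z₂(K₂−1)(1+ψ(K₁−1)) = 0
⇒ ψ = [z₁(K₁−1)+z₂(K₂−1)] / [−(K₁−1)(K₂−1)] = 0.91170/1.03845 = 0.8779

two-phase, V/F = 0.8779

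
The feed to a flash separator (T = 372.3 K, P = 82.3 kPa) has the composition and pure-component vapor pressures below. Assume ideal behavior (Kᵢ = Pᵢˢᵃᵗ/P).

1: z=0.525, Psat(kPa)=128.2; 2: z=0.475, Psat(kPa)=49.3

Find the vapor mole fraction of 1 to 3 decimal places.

Raoult's law: Kᵢ = Pᵢˢᵃᵗ/P = Pᵢˢᵃᵗ/82.3.
  K_1 = 128.2/82.3 = 1.55772, K_2 = 49.3/82.3 = 0.59903
Iterate (Newton) starting at V/F = 0.45:
  V/F = 0.450: g = 0.0017, g' = -0.218 → V/F = 0.458
Converged at V/F = 0.458.
Compositions from xᵢ = zᵢ/(1+V/F(Kᵢ−1)), yᵢ = Kᵢxᵢ:
  1: x = 0.418, y = 0.652
  2: x = 0.582, y = 0.348

y_1 = 0.652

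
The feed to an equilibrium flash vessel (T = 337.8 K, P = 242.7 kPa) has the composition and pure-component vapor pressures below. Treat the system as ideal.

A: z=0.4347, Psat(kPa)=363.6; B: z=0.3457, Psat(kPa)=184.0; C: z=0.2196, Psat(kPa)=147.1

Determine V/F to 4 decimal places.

V/F = 0.3010

Raoult's law: Kᵢ = Pᵢˢᵃᵗ/P = Pᵢˢᵃᵗ/242.7.
  K_A = 363.6/242.7 = 1.498146, K_B = 184.0/242.7 = 0.758138, K_C = 147.1/242.7 = 0.606098
Rachford–Rice: g(V/F) = Σ zᵢ(Kᵢ−1)/(1+V/F(Kᵢ−1)) = 0.
Check two-phase: ΣzᵢKᵢ = 1.0464 > 1 and Σzᵢ/Kᵢ = 1.1085 > 1, so g(0) = 0.0464 > 0 and g(1) = -0.1085 < 0.
Newton iteration, V/F⁰ = 0.63:
  V/F = 0.6300: g = -0.04888, g' = -0.1509 → V/F = 0.3061
  V/F = 0.3061: g = -0.00077, g' = -0.1489 → V/F = 0.3010
Converged at V/F = 0.3010.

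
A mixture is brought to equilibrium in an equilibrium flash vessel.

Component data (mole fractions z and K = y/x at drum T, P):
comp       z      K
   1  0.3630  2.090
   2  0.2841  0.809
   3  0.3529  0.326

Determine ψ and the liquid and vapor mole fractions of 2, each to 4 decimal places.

Material balance + equilibrium reduce to Σ zᵢ(Kᵢ−1)/(1+ψ(Kᵢ−1)) = 0.
g(0) = ΣzᵢKᵢ − 1 = 0.1036 and g(1) = 1 − Σzᵢ/Kᵢ = -0.6074, so a root lies in (0, 1).
Iterate (Newton) starting at ψ = 0.5:
  ψ = 0.5000: g = -0.16265, g' = -0.5581 → ψ = 0.2085
  ψ = 0.2085: g = -0.01088, g' = -0.5146 → ψ = 0.1874
  ψ = 0.1874: g = 0.00004, g' = -0.5185 → ψ = 0.1875
Converged at ψ = 0.1875.
Compositions from xᵢ = zᵢ/(1+ψ(Kᵢ−1)), yᵢ = Kᵢxᵢ:
  1: x = 0.3014, y = 0.6299
  2: x = 0.2947, y = 0.2384
  3: x = 0.4039, y = 0.1317

ψ = 0.1875, x_2 = 0.2947, y_2 = 0.2384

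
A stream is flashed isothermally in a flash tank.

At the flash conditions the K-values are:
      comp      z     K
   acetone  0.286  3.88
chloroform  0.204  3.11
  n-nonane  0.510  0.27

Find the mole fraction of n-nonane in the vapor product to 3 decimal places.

Newton iteration, V/F⁰ = 0.37:
  V/F = 0.370: g = 0.1304, g' = -1.353 → V/F = 0.466
  V/F = 0.466: g = 0.0039, g' = -1.288 → V/F = 0.469
Converged at V/F = 0.469.
Compositions from xᵢ = zᵢ/(1+V/F(Kᵢ−1)), yᵢ = Kᵢxᵢ:
  acetone: x = 0.122, y = 0.472
  chloroform: x = 0.102, y = 0.319
  n-nonane: x = 0.776, y = 0.209

y_n-nonane = 0.209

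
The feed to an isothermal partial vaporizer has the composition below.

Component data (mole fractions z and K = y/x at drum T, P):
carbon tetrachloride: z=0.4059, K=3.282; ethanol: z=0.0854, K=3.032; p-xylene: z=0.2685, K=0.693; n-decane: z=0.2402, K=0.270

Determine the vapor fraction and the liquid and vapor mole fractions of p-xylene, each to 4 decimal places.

ψ = 0.6622, x_p-xylene = 0.3370, y_p-xylene = 0.2335

Let ψ = V/F and solve Σ zᵢ(Kᵢ−1)/(1+ψ(Kᵢ−1)) = 0.
Feasibility: ΣzᵢKᵢ = 1.8420, Σzᵢ/Kᵢ = 1.4289 — both > 1, two phases present.
Iterate (Newton) starting at ψ = 0.58:
  ψ = 0.5800: g = 0.07390, g' = -0.8883 → ψ = 0.6632
  ψ = 0.6632: g = -0.00097, g' = -0.9195 → ψ = 0.6622
Converged at ψ = 0.6622.
Compositions from xᵢ = zᵢ/(1+ψ(Kᵢ−1)), yᵢ = Kᵢxᵢ:
  carbon tetrachloride: x = 0.1616, y = 0.5305
  ethanol: x = 0.0364, y = 0.1104
  p-xylene: x = 0.3370, y = 0.2335
  n-decane: x = 0.4649, y = 0.1255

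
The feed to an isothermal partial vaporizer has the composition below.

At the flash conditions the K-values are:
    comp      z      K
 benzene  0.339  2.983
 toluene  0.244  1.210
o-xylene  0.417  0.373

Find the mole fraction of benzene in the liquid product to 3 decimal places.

x_benzene = 0.169

Rachford–Rice: g(β) = Σ zᵢ(Kᵢ−1)/(1+β(Kᵢ−1)) = 0.
Feasibility: ΣzᵢKᵢ = 1.462, Σzᵢ/Kᵢ = 1.433 — both > 1, two phases present.
Newton–Raphson from β = 0.5:
  β = 0.500: g = 0.0031, g' = -0.693 → β = 0.504
Converged at β = 0.504.
Compositions from xᵢ = zᵢ/(1+β(Kᵢ−1)), yᵢ = Kᵢxᵢ:
  benzene: x = 0.169, y = 0.506
  toluene: x = 0.221, y = 0.267
  o-xylene: x = 0.610, y = 0.227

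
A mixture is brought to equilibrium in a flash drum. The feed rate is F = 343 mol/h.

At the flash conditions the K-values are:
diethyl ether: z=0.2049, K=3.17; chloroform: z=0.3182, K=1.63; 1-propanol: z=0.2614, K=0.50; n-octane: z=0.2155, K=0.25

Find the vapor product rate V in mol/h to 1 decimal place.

V = 139.1 mol/h

Newton iteration, β⁰ = 0.68:
  β = 0.6800: g = -0.20793, g' = -0.8742 → β = 0.4422
  β = 0.4422: g = -0.02591, g' = -0.7076 → β = 0.4055
Converged at β = 0.4055.
Then V = β·F = 0.4055·343 = 139.1 mol/h and L = F − V = 203.9 mol/h.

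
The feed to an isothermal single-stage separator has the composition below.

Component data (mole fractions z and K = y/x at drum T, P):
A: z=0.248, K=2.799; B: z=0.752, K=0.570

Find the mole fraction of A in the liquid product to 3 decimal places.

x_A = 0.193

Material balance + equilibrium reduce to Σ zᵢ(Kᵢ−1)/(1+V/F(Kᵢ−1)) = 0.
Feasibility: ΣzᵢKᵢ = 1.123, Σzᵢ/Kᵢ = 1.408 — both > 1, two phases present.
Binary case is linear: z₁(K₁−1)(1+V/F(K₂−1)) + z₂(K₂−1)(1+V/F(K₁−1)) = 0
⇒ V/F = [z₁(K₁−1)+z₂(K₂−1)] / [−(K₁−1)(K₂−1)] = 0.1228/0.7736 = 0.159
Compositions from xᵢ = zᵢ/(1+V/F(Kᵢ−1)), yᵢ = Kᵢxᵢ:
  A: x = 0.193, y = 0.540
  B: x = 0.807, y = 0.460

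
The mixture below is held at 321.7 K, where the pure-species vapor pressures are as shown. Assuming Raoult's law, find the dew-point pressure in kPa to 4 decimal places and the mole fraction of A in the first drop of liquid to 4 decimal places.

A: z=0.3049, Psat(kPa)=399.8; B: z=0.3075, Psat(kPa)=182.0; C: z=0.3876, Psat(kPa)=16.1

Pdew = 37.6978 kPa, x_A = 0.0287

At the dew point ψ → 1, so Σzᵢ/Kᵢ = 1 with Kᵢ = Pᵢˢᵃᵗ/P ⇒ 1/P = Σzᵢ/Pᵢˢᵃᵗ.
1/P = 0.3049/399.8 + 0.3075/182.0 + 0.3876/16.1 = 0.0265267 ⇒ P = 37.6978 kPa
xᵢ = zᵢP/Pᵢˢᵃᵗ ⇒ x_A = 0.3049·37.6978/399.8 = 0.0287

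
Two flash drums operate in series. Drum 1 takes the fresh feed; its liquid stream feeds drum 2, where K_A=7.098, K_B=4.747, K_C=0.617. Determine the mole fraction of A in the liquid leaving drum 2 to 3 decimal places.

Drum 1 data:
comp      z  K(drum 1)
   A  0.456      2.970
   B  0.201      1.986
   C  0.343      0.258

Drum 1:
Material balance + equilibrium reduce to Σ zᵢ(Kᵢ−1)/(1+ψ₁(Kᵢ−1)) = 0.
Feasibility: ΣzᵢKᵢ = 1.842, Σzᵢ/Kᵢ = 1.584 — both > 1, two phases present.
Iterate (Newton) starting at ψ₁ = 0.5:
  ψ₁ = 0.500: g = 0.1807, g' = -1.014 → ψ₁ = 0.678
  ψ₁ = 0.678: g = -0.0090, g' = -1.160 → ψ₁ = 0.670
Converged at ψ₁ = 0.670.
Drum-1 compositions:
  A: x = 0.196, y = 0.584
  B: x = 0.121, y = 0.240
  C: x = 0.682, y = 0.176
Drum-2 feed = drum-1 liquid: z₂ = (0.1965, 0.1210, 0.6825).
Drum 2:
Let ψ₂ = V/F and solve Σ zᵢ(Kᵢ−1)/(1+ψ₂(Kᵢ−1)) = 0.
g(0) = ΣzᵢKᵢ − 1 = 1.390 and g(1) = 1 − Σzᵢ/Kᵢ = -0.159, so a root lies in (0, 1).
Iterate (Newton) starting at ψ₂ = 0.4:
  ψ₂ = 0.400: g = 0.2212, g' = -1.029 → ψ₂ = 0.615
  ψ₂ = 0.615: g = 0.0476, g' = -0.651 → ψ₂ = 0.688
  ψ₂ = 0.688: g = 0.0024, g' = -0.588 → ψ₂ = 0.692
Converged at ψ₂ = 0.692.
  A: x = 0.038, y = 0.267
  B: x = 0.034, y = 0.160
  C: x = 0.929, y = 0.573

x_A (drum 2) = 0.038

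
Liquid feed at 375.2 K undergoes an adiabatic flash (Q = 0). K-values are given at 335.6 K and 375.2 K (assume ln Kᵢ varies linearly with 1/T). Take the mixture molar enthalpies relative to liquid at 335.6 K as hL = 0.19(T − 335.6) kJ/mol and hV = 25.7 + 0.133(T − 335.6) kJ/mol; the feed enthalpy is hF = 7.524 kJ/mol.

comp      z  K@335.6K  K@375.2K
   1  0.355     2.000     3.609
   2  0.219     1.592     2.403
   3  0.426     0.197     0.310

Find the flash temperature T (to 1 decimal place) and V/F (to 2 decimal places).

T = 339.2 K, V/F = 0.27

Adiabatic flash: solve Rachford–Rice at each trial T, then check hF = ψ·hV(T) + (1−ψ)·hL(T).
  T = 335.6 K: K = (2.000, 1.592, 0.197), RR gives ψ = 0.206, H_out = 5.296 kJ/mol
  T = 375.2 K: K = (3.609, 2.403, 0.310), RR gives ψ = 0.624, H_out = 22.154 kJ/mol
  T = 355.4 K: K = (2.731, 1.978, 0.250), RR gives ψ = 0.462, H_out = 15.124 kJ/mol
  T = 345.5 K: K = (2.348, 1.780, 0.223), RR gives ψ = 0.355, H_out = 10.809 kJ/mol
  T = 340.6 K: K = (2.171, 1.686, 0.210), RR gives ψ = 0.289, H_out = 8.286 kJ/mol
  T = 338.1 K: K = (2.084, 1.639, 0.203), RR gives ψ = 0.250, H_out = 6.854 kJ/mol
  T = 339.4 K: K = (2.129, 1.663, 0.207), RR gives ψ = 0.270, H_out = 7.613 kJ/mol
Linear interpolation between T = 338.1 (H_out = 6.854) and T = 339.4 (H_out = 7.613) on hF = 7.524 gives T ≈ 339.2 K, at which ψ = 0.27.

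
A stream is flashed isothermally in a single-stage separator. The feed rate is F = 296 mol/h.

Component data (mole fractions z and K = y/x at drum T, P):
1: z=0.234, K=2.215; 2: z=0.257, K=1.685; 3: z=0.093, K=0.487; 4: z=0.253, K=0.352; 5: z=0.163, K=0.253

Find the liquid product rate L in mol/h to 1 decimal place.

L = 237.3 mol/h

Material balance + equilibrium reduce to Σ zᵢ(Kᵢ−1)/(1+ψ(Kᵢ−1)) = 0.
Check two-phase: ΣzᵢKᵢ = 1.127 > 1 and Σzᵢ/Kᵢ = 1.812 > 1, so g(0) = 0.127 > 0 and g(1) = -0.812 < 0.
Iterate (Newton) starting at ψ = 0.34:
  ψ = 0.340: g = -0.0873, g' = -0.626 → ψ = 0.201
  ψ = 0.201: g = -0.0015, g' = -0.613 → ψ = 0.198
Converged at ψ = 0.198.
Then V = ψ·F = 0.1982·296 = 58.7 mol/h and L = F − V = 237.3 mol/h.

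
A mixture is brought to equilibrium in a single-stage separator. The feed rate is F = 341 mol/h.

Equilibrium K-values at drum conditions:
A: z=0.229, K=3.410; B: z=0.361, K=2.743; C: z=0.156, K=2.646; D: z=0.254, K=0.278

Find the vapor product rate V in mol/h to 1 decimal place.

V = 306.6 mol/h

Newton iteration, V/F⁰ = 0.57:
  V/F = 0.570: g = 0.3690, g' = -1.007 → V/F = 0.936
  V/F = 0.936: g = -0.0567, g' = -1.611 → V/F = 0.901
  V/F = 0.901: g = -0.0029, g' = -1.452 → V/F = 0.899
Converged at V/F = 0.899.
Then V = V/F·F = 0.8993·341 = 306.6 mol/h and L = F − V = 34.4 mol/h.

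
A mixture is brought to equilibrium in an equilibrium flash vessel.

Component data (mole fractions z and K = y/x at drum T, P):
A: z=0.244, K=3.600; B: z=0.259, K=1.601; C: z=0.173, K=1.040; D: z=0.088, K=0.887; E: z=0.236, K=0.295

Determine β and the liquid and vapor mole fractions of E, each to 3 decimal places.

β = 0.703, x_E = 0.468, y_E = 0.138

Newton iteration, β⁰ = 0.5:
  β = 0.500: g = 0.1348, g' = -0.648 → β = 0.708
  β = 0.708: g = -0.0037, g' = -0.720 → β = 0.703
Converged at β = 0.703.
Compositions from xᵢ = zᵢ/(1+β(Kᵢ−1)), yᵢ = Kᵢxᵢ:
  A: x = 0.086, y = 0.311
  B: x = 0.182, y = 0.292
  C: x = 0.168, y = 0.175
  D: x = 0.096, y = 0.085
  E: x = 0.468, y = 0.138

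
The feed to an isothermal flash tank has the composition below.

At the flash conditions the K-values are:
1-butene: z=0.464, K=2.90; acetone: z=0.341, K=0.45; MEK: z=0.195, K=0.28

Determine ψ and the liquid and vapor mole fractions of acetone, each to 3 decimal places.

Rachford–Rice: g(ψ) = Σ zᵢ(Kᵢ−1)/(1+ψ(Kᵢ−1)) = 0.
Check two-phase: ΣzᵢKᵢ = 1.554 > 1 and Σzᵢ/Kᵢ = 1.614 > 1, so g(0) = 0.554 > 0 and g(1) = -0.614 < 0.
Newton iteration, ψ⁰ = 0.46:
  ψ = 0.460: g = 0.0094, g' = -0.888 → ψ = 0.471
Converged at ψ = 0.471.
Compositions from xᵢ = zᵢ/(1+ψ(Kᵢ−1)), yᵢ = Kᵢxᵢ:
  1-butene: x = 0.245, y = 0.710
  acetone: x = 0.460, y = 0.207
  MEK: x = 0.295, y = 0.083

ψ = 0.471, x_acetone = 0.460, y_acetone = 0.207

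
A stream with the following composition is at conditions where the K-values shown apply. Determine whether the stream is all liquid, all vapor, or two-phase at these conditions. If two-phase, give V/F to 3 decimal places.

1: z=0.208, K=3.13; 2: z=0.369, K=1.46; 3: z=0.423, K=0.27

ΣzᵢKᵢ = 1.304; Σzᵢ/Kᵢ = 1.886.
Both exceed 1, so a two-phase solution exists.
Rachford–Rice: g(ψ) = Σ zᵢ(Kᵢ−1)/(1+ψ(Kᵢ−1)) = 0.
Newton iteration, ψ⁰ = 0.38:
  ψ = 0.380: g = -0.0380, g' = -0.777 → ψ = 0.331
Converged at ψ = 0.331.

two-phase, V/F = 0.331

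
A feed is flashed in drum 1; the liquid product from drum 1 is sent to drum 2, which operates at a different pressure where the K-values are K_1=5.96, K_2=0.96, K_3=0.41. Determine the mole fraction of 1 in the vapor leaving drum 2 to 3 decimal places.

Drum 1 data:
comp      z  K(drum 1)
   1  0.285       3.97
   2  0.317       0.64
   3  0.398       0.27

Drum 1:
Material balance + equilibrium reduce to Σ zᵢ(Kᵢ−1)/(1+ψ₁(Kᵢ−1)) = 0.
g(0) = ΣzᵢKᵢ − 1 = 0.442 and g(1) = 1 − Σzᵢ/Kᵢ = -1.041, so a root lies in (0, 1).
Newton–Raphson from ψ₁ = 0.46:
  ψ₁ = 0.460: g = -0.2165, g' = -0.989 → ψ₁ = 0.241
  ψ₁ = 0.241: g = 0.0157, g' = -1.215 → ψ₁ = 0.254
Converged at ψ₁ = 0.254.
Drum-1 compositions:
  1: x = 0.162, y = 0.645
  2: x = 0.349, y = 0.223
  3: x = 0.489, y = 0.132
Drum-2 feed = drum-1 liquid: z₂ = (0.1624, 0.3489, 0.4887).
Drum 2:
Rachford–Rice: g(ψ₂) = Σ zᵢ(Kᵢ−1)/(1+ψ₂(Kᵢ−1)) = 0.
Check two-phase: ΣzᵢKᵢ = 1.503 > 1 and Σzᵢ/Kᵢ = 1.583 > 1, so g(0) = 0.503 > 0 and g(1) = -0.583 < 0.
Iterate (Newton) starting at ψ₂ = 0.5:
  ψ₂ = 0.500: g = -0.1917, g' = -0.673 → ψ₂ = 0.215
  ψ₂ = 0.215: g = 0.0455, g' = -1.159 → ψ₂ = 0.254
  ψ₂ = 0.254: g = 0.0029, g' = -1.017 → ψ₂ = 0.257
Converged at ψ₂ = 0.257.
  1: x = 0.071, y = 0.425
  2: x = 0.353, y = 0.338
  3: x = 0.576, y = 0.236

y_1 (drum 2) = 0.425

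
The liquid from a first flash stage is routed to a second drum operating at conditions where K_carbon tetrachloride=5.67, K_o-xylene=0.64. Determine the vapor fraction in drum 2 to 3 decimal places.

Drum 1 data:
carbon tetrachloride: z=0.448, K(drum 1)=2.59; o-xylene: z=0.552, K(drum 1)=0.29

V/F (drum 2) = 0.709

Drum 1:
Material balance + equilibrium reduce to Σ zᵢ(Kᵢ−1)/(1+ψ₁(Kᵢ−1)) = 0.
Check two-phase: ΣzᵢKᵢ = 1.320 > 1 and Σzᵢ/Kᵢ = 2.076 > 1, so g(0) = 0.320 > 0 and g(1) = -1.076 < 0.
Newton iteration, ψ₁⁰ = 0.31:
  ψ₁ = 0.310: g = -0.0254, g' = -0.966 → ψ₁ = 0.284
Converged at ψ₁ = 0.284.
Drum-1 compositions:
  carbon tetrachloride: x = 0.309, y = 0.800
  o-xylene: x = 0.691, y = 0.200
Drum-2 feed = drum-1 liquid: z₂ = (0.3087, 0.6913).
Drum 2:
Rachford–Rice: g(ψ₂) = Σ zᵢ(Kᵢ−1)/(1+ψ₂(Kᵢ−1)) = 0.
g(0) = ΣzᵢKᵢ − 1 = 1.193 and g(1) = 1 − Σzᵢ/Kᵢ = -0.135, so a root lies in (0, 1).
Binary case is linear: z₁(K₁−1)(1+ψ₂(K₂−1)) + z₂(K₂−1)(1+ψ₂(K₁−1)) = 0
⇒ ψ₂ = [z₁(K₁−1)+z₂(K₂−1)] / [−(K₁−1)(K₂−1)] = 1.1927/1.6812 = 0.709
  carbon tetrachloride: x = 0.072, y = 0.406
  o-xylene: x = 0.928, y = 0.594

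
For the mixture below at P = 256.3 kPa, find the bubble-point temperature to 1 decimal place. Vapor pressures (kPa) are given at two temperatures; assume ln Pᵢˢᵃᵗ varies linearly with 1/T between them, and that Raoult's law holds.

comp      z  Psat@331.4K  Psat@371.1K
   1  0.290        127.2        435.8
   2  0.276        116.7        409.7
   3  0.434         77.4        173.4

Bubble-point temperature: ΣzᵢPᵢˢᵃᵗ(T) = P. Interpolate ln Pᵢˢᵃᵗ = aᵢ + bᵢ/T.
  T = 331.4 K: ΣzᵢPᵢˢᵃᵗ = 102.69 kPa
  T = 371.1 K: ΣzᵢPᵢˢᵃᵗ = 314.71 kPa
  T = 351.2 K: ΣzᵢPᵢˢᵃᵗ = 184.40 kPa
  T = 361.1 K: ΣzᵢPᵢˢᵃᵗ = 242.11 kPa
  T = 366.1 K: ΣzᵢPᵢˢᵃᵗ = 276.47 kPa
  T = 363.6 K: ΣzᵢPᵢˢᵃᵗ = 258.82 kPa
Interpolating between 361.1 K and 363.6 K gives T ≈ 363.2 K.

T = 363.2 K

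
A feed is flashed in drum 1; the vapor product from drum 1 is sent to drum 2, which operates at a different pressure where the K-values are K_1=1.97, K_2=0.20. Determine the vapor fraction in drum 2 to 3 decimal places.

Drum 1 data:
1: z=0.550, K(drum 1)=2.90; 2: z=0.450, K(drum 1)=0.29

V/F (drum 2) = 0.768

Drum 1:
Let ψ₁ = V/F and solve Σ zᵢ(Kᵢ−1)/(1+ψ₁(Kᵢ−1)) = 0.
Check two-phase: ΣzᵢKᵢ = 1.726 > 1 and Σzᵢ/Kᵢ = 1.741 > 1, so g(0) = 0.725 > 0 and g(1) = -0.741 < 0.
Binary case is linear: z₁(K₁−1)(1+ψ₁(K₂−1)) + z₂(K₂−1)(1+ψ₁(K₁−1)) = 0
⇒ ψ₁ = [z₁(K₁−1)+z₂(K₂−1)] / [−(K₁−1)(K₂−1)] = 0.7255/1.3490 = 0.538
Drum-1 compositions:
  1: x = 0.272, y = 0.789
  2: x = 0.728, y = 0.211
Drum-2 feed = drum-1 vapor: z₂ = (0.7889, 0.2111).
Drum 2:
Rachford–Rice: g(ψ₂) = Σ zᵢ(Kᵢ−1)/(1+ψ₂(Kᵢ−1)) = 0.
g(0) = ΣzᵢKᵢ − 1 = 0.596 and g(1) = 1 − Σzᵢ/Kᵢ = -0.456, so a root lies in (0, 1).
Binary case is linear: z₁(K₁−1)(1+ψ₂(K₂−1)) + z₂(K₂−1)(1+ψ₂(K₁−1)) = 0
⇒ ψ₂ = [z₁(K₁−1)+z₂(K₂−1)] / [−(K₁−1)(K₂−1)] = 0.5963/0.7760 = 0.768
  1: x = 0.452, y = 0.890
  2: x = 0.548, y = 0.110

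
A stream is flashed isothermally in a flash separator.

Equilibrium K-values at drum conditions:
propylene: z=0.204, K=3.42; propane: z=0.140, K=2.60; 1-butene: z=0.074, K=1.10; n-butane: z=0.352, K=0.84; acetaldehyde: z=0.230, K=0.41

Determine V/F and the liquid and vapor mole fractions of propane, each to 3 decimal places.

V/F = 0.703, x_propane = 0.066, y_propane = 0.171

Newton iteration, V/F⁰ = 0.56:
  V/F = 0.560: g = 0.0702, g' = -0.505 → V/F = 0.699
  V/F = 0.699: g = 0.0017, g' = -0.489 → V/F = 0.703
Converged at V/F = 0.703.
Compositions from xᵢ = zᵢ/(1+V/F(Kᵢ−1)), yᵢ = Kᵢxᵢ:
  propylene: x = 0.076, y = 0.258
  propane: x = 0.066, y = 0.171
  1-butene: x = 0.069, y = 0.076
  n-butane: x = 0.397, y = 0.333
  acetaldehyde: x = 0.393, y = 0.161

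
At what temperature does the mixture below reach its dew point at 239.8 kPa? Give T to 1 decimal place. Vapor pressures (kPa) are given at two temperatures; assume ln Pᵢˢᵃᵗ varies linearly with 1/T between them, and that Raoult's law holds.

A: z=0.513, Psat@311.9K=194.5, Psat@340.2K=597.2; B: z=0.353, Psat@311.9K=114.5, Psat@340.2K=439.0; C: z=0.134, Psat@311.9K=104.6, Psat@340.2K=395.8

Dew-point temperature: Σzᵢ·P/Pᵢˢᵃᵗ(T) = 1. Interpolate ln Pᵢˢᵃᵗ = aᵢ + bᵢ/T.
  T = 311.9 K: ΣzᵢP/Pᵢˢᵃᵗ = 1.6790
  T = 340.2 K: ΣzᵢP/Pᵢˢᵃᵗ = 0.4800
  T = 326.0 K: ΣzᵢP/Pᵢˢᵃᵗ = 0.8743
  T = 318.9 K: ΣzᵢP/Pᵢˢᵃᵗ = 1.2052
  T = 322.4 K: ΣzᵢP/Pᵢˢᵃᵗ = 1.0269
  T = 324.2 K: ΣzᵢP/Pᵢˢᵃᵗ = 0.9471
Interpolating between 322.4 K and 324.2 K gives T ≈ 323.0 K.

T = 323.0 K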